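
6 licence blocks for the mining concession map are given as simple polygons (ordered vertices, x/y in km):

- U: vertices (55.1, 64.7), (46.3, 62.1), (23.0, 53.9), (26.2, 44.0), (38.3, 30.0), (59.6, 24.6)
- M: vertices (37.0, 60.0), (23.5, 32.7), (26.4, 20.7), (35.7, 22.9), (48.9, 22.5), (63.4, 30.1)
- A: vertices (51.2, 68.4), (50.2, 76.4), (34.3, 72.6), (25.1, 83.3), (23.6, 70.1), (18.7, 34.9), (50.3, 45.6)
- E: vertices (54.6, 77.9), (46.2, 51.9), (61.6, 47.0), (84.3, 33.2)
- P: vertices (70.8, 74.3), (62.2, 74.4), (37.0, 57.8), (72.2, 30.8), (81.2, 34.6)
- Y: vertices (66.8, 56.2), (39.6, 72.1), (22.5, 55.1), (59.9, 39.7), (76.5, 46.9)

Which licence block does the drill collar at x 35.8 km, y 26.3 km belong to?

Cast a ray rightward from (35.8, 26.3). For each polygon, the edges (by vertex number in listed order) whose endpoints lie on opposite sides of y = 26.3, where each meets that height, and whether that is right or left of the point:
U: 5–6 at x≈52.89 (right), 6–1 at x≈59.41 (right) → 2 crossings.
M: 2–3 at x≈25.05 (left), 5–6 at x≈56.15 (right) → 1 crossing.
A: no edge straddles that height → 0 crossings.
E: no edge straddles that height → 0 crossings.
P: no edge straddles that height → 0 crossings.
Y: no edge straddles that height → 0 crossings.
Only M has an odd count, so the point is inside M.

M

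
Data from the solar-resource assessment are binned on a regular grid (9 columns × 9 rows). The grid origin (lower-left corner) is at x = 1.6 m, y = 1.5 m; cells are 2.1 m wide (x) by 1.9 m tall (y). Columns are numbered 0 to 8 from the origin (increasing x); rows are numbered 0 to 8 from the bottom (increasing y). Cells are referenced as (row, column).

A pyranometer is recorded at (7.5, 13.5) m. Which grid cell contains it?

(6, 2)

Column index: ⌊(7.5 − 1.6) / 2.1⌋ = ⌊2.810⌋ = 2
Row offset from origin: ⌊(13.5 − 1.5) / 1.9⌋ = ⌊6.316⌋ = 6 → row 6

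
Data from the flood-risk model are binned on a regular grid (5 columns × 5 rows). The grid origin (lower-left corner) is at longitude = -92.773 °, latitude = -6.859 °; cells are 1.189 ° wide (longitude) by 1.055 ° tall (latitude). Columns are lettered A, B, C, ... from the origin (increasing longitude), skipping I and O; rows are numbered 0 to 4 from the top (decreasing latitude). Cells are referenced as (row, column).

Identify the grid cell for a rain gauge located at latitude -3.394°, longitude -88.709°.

(1, D)

Column index: ⌊(-88.709 − -92.773) / 1.189⌋ = ⌊3.418⌋ = 3 → column D
Row offset from origin: ⌊(-3.394 − -6.859) / 1.055⌋ = ⌊3.284⌋ = 3 → row 1 (counted from top)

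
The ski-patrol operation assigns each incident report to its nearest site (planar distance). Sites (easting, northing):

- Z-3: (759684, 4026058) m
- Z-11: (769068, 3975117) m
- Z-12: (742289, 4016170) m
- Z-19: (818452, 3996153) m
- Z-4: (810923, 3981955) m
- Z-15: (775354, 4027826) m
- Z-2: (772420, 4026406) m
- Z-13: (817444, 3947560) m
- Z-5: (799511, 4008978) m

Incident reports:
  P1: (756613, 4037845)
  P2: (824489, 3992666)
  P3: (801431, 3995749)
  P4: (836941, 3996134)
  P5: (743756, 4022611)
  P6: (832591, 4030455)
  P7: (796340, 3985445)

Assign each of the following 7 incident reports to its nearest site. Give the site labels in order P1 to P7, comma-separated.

P1 → Z-3 (d²=148364410.00)
P2 → Z-19 (d²=48604538.00)
P3 → Z-5 (d²=178692841.00)
P4 → Z-19 (d²=341843482.00)
P5 → Z-12 (d²=43638570.00)
P6 → Z-19 (d²=1376538525.00)
P7 → Z-4 (d²=224843989.00)

Z-3, Z-19, Z-5, Z-19, Z-12, Z-19, Z-4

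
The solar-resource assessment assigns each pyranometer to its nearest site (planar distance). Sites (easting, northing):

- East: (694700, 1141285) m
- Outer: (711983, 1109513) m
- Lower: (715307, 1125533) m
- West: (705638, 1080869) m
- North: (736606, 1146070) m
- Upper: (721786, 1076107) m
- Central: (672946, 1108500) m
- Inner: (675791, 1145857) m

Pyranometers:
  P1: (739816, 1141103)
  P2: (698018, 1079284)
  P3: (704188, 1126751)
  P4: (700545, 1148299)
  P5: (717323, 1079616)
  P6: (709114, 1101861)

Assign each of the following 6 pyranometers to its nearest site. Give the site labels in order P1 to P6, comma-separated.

P1 → North (d²=34975189.00)
P2 → West (d²=60576625.00)
P3 → Lower (d²=125115685.00)
P4 → East (d²=83360221.00)
P5 → Upper (d²=32231450.00)
P6 → Outer (d²=66784265.00)

North, West, Lower, East, Upper, Outer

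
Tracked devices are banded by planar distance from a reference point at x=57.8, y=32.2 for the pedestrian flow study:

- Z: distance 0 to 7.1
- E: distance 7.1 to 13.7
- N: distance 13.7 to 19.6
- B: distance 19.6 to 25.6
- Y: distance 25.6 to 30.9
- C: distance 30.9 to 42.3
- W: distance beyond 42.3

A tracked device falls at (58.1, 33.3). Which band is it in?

Z

Distance = √((58.1−57.8)² + (33.3−32.2)²) = √(0.090 + 1.210) = 1.140.
0 ≤ 1.140 < 7.1 → Z.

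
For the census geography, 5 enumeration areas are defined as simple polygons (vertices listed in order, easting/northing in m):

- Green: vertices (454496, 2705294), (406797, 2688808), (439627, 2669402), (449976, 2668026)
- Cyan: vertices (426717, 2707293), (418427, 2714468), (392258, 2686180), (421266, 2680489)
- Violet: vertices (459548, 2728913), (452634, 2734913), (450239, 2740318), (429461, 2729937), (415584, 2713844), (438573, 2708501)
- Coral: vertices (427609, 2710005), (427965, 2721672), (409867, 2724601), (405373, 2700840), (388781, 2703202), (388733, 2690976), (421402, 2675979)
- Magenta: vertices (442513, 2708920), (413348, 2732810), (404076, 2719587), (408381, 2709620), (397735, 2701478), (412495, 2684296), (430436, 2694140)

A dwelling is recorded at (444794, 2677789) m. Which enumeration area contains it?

Cast a ray rightward from (444794, 2677789). For each polygon, the edges (by vertex number in listed order) whose endpoints lie on opposite sides of northing = 2677789, where each meets that height, and whether that is right or left of the point:
Green: 2–3 at easting≈425438.3 (left), 4–1 at easting≈451160.1 (right) → 1 crossing.
Cyan: no edge straddles that height → 0 crossings.
Violet: no edge straddles that height → 0 crossings.
Coral: 6–7 at easting≈417459.2 (left), 7–1 at easting≈421732.2 (left) → 0 crossings.
Magenta: no edge straddles that height → 0 crossings.
Only Green has an odd count, so the point is inside Green.

Green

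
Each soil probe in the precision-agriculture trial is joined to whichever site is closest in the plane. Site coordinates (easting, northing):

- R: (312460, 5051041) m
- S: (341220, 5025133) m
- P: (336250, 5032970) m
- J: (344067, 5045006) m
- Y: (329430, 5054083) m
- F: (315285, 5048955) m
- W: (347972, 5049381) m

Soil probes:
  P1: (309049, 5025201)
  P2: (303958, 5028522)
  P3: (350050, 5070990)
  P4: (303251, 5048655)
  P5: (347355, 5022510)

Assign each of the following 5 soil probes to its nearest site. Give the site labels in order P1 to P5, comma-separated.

F, F, W, R, S

P1 → F (d²=603140212.00)
P2 → F (d²=545808418.00)
P3 → W (d²=471266965.00)
P4 → R (d²=90498677.00)
P5 → S (d²=44518354.00)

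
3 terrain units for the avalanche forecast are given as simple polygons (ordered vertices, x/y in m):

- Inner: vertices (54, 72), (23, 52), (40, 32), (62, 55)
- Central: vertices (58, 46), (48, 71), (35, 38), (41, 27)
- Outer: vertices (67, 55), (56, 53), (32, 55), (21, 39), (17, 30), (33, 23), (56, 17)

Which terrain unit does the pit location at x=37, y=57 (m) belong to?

Cast a ray rightward from (37, 57). For each polygon, the edges (by vertex number in listed order) whose endpoints lie on opposite sides of y = 57, where each meets that height, and whether that is right or left of the point:
Inner: 1–2 at x≈30.8 (left), 4–1 at x≈61.1 (right) → 1 crossing.
Central: 1–2 at x≈53.6 (right), 2–3 at x≈42.5 (right) → 2 crossings.
Outer: no edge straddles that height → 0 crossings.
Only Inner has an odd count, so the point is inside Inner.

Inner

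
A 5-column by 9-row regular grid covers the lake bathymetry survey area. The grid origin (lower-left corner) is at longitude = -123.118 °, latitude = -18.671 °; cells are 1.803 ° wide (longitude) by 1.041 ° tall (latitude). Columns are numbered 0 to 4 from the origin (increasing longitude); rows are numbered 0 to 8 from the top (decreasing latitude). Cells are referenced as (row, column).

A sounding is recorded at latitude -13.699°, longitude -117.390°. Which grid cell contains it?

(4, 3)

Column index: ⌊(-117.390 − -123.118) / 1.803⌋ = ⌊3.177⌋ = 3
Row offset from origin: ⌊(-13.699 − -18.671) / 1.041⌋ = ⌊4.776⌋ = 4 → row 4 (counted from top)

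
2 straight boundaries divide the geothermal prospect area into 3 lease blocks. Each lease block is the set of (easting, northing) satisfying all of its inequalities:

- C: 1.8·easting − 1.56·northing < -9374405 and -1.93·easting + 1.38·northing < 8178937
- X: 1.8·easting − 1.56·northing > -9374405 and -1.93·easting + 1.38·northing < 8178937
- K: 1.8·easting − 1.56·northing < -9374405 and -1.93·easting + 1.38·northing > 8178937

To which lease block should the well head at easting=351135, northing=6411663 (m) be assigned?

1.8·351135 − 1.56·6411663 = -9370151.280, which is > -9374405
-1.93·351135 + 1.38·6411663 = 8170404.390, which is < 8178937
This sign pattern matches X.

X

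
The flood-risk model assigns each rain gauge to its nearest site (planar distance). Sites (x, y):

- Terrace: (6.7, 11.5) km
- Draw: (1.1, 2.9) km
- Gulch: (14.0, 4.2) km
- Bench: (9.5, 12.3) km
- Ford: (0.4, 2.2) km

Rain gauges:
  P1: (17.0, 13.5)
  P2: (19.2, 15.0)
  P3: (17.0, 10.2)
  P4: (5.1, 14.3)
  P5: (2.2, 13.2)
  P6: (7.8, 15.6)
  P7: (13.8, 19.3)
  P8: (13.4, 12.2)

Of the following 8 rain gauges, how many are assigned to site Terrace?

P1 → Bench
P2 → Bench
P3 → Gulch
P4 → Terrace
P5 → Terrace
P6 → Bench
P7 → Bench
P8 → Bench
2 of the 8 go to Terrace.

2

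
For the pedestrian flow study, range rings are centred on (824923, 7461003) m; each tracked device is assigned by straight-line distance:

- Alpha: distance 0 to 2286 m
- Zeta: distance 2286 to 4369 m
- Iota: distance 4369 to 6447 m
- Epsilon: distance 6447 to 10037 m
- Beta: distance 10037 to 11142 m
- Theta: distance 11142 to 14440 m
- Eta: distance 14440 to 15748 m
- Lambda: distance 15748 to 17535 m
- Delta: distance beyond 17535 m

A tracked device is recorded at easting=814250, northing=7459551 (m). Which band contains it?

Beta

Distance = √((814250−824923)² + (7459551−7461003)²) = √(113912929.000 + 2108304.000) = 10771.315 m.
10037 ≤ 10771.315 < 11142 → Beta.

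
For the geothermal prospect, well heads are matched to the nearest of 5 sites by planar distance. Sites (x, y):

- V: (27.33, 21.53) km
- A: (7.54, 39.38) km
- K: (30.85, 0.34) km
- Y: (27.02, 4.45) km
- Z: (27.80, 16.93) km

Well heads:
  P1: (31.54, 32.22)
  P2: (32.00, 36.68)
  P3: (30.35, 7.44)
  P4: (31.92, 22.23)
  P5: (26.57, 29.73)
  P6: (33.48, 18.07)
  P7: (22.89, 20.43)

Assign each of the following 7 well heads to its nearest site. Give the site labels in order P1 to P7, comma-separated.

V, V, Y, V, V, Z, V

P1 → V (d²=132.00)
P2 → V (d²=251.33)
P3 → Y (d²=20.03)
P4 → V (d²=21.56)
P5 → V (d²=67.82)
P6 → Z (d²=33.56)
P7 → V (d²=20.92)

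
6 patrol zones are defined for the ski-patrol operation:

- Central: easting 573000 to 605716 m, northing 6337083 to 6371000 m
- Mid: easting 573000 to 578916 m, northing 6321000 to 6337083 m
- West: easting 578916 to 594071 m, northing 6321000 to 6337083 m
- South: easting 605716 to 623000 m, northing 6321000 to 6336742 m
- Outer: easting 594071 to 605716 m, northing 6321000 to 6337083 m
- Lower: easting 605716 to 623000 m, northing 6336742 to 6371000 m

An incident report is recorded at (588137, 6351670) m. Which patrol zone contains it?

The point has easting = 588137 and northing = 6351670.
Only Central satisfies 573000 ≤ easting ≤ 605716 and 6337083 ≤ northing ≤ 6371000.

Central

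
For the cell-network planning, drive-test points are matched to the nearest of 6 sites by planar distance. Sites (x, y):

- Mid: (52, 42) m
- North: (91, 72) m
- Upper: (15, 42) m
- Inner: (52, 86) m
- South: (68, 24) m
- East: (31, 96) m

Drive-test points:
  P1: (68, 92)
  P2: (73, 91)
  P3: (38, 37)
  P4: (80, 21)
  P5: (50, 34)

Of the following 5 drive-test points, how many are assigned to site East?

0

P1 → Inner
P2 → Inner
P3 → Mid
P4 → South
P5 → Mid
0 of the 5 go to East.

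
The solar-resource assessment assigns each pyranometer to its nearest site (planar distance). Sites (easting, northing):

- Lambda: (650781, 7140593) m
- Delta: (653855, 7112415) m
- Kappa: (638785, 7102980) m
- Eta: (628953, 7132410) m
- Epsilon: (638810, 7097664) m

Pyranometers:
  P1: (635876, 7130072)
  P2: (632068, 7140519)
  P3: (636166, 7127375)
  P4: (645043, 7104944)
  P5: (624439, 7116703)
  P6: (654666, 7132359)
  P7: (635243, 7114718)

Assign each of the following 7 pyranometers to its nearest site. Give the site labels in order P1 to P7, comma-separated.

Eta, Eta, Eta, Kappa, Eta, Lambda, Kappa

P1 → Eta (d²=53394173.00)
P2 → Eta (d²=75459106.00)
P3 → Eta (d²=77378594.00)
P4 → Kappa (d²=43019860.00)
P5 → Eta (d²=267086045.00)
P6 → Lambda (d²=82891981.00)
P7 → Kappa (d²=150326408.00)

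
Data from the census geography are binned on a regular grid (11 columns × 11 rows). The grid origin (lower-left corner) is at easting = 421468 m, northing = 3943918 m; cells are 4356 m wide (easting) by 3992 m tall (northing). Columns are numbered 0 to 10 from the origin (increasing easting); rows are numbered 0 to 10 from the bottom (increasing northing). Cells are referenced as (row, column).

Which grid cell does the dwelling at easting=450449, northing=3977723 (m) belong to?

Column index: ⌊(450449 − 421468) / 4356⌋ = ⌊6.653⌋ = 6
Row offset from origin: ⌊(3977723 − 3943918) / 3992⌋ = ⌊8.468⌋ = 8 → row 8

(8, 6)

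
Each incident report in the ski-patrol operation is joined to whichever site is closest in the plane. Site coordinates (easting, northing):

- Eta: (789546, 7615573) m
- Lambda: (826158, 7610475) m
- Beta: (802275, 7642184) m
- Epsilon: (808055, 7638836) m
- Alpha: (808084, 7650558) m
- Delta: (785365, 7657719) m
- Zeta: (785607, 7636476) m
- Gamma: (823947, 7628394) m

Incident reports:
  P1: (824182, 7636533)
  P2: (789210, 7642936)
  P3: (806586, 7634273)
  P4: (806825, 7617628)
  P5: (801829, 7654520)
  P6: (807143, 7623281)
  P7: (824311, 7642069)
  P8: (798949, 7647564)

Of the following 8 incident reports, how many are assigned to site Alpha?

P1 → Gamma
P2 → Zeta
P3 → Epsilon
P4 → Eta
P5 → Alpha
P6 → Epsilon
P7 → Gamma
P8 → Beta
1 of the 8 goes to Alpha.

1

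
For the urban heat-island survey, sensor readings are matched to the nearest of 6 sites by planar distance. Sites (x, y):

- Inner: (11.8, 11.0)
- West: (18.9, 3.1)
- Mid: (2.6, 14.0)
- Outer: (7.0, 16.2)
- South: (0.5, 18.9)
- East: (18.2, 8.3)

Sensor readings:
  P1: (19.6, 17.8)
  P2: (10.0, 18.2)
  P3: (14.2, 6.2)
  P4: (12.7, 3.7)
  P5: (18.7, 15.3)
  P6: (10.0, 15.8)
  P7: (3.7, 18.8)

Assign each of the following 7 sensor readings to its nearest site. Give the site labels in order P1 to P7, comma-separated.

East, Outer, East, West, East, Outer, South

P1 → East (d²=92.21)
P2 → Outer (d²=13.00)
P3 → East (d²=20.41)
P4 → West (d²=38.80)
P5 → East (d²=49.25)
P6 → Outer (d²=9.16)
P7 → South (d²=10.25)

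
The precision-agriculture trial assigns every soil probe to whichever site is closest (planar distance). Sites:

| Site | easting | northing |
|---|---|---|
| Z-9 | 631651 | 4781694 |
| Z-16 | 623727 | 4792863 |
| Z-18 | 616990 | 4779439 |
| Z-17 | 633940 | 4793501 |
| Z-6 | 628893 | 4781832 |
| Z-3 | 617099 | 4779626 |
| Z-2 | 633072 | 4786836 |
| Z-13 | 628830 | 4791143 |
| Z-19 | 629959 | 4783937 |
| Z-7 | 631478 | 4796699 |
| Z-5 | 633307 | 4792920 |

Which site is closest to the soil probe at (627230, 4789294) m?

Z-13

Squared distances to each site:
Z-9: 77305241.000; Z-16: 25008770.000; Z-18: 201978625.000; Z-17: 62722949.000; Z-6: 58447013.000; Z-3: 196107385.000; Z-2: 40170728.000; Z-13: 5978801.000; Z-19: 36144890.000; Z-7: 72879529.000; Z-5: 50077805.000.
Minimum at Z-13.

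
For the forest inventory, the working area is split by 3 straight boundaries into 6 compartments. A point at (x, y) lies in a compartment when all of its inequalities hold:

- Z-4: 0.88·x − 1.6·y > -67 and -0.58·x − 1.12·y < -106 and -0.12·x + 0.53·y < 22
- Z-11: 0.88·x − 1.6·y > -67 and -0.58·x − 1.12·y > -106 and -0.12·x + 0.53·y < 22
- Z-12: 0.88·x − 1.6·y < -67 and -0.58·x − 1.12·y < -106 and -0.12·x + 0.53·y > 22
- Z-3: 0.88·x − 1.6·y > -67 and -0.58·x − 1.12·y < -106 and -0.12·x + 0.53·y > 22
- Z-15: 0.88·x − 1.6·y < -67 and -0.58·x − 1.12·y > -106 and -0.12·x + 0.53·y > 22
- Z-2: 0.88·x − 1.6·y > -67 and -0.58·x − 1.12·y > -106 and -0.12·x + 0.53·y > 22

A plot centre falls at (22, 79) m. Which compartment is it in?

Z-15

0.88·22 − 1.6·79 = -107.040, which is < -67
-0.58·22 − 1.12·79 = -101.240, which is > -106
-0.12·22 + 0.53·79 = 39.230, which is > 22
This sign pattern matches Z-15.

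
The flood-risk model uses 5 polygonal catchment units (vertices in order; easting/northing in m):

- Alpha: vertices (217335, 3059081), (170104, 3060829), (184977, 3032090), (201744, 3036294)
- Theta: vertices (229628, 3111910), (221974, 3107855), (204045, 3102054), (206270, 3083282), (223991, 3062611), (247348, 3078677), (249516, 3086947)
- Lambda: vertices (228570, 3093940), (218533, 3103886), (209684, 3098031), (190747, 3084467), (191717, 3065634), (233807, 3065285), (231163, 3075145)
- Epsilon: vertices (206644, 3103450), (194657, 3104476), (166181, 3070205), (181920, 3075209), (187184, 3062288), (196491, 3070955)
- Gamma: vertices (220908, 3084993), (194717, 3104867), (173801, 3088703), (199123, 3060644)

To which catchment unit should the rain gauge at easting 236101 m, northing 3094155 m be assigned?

Theta

Cast a ray rightward from (236101, 3094155). For each polygon, the edges (by vertex number in listed order) whose endpoints lie on opposite sides of northing = 3094155, where each meets that height, and whether that is right or left of the point:
Alpha: no edge straddles that height → 0 crossings.
Theta: 3–4 at easting≈204981.2 (left), 7–1 at easting≈243773.4 (right) → 1 crossing.
Lambda: 1–2 at easting≈228353.0 (left), 3–4 at easting≈204272.6 (left) → 0 crossings.
Epsilon: 2–3 at easting≈186081.2 (left), 6–1 at easting≈203739.8 (left) → 0 crossings.
Gamma: 1–2 at easting≈208833.8 (left), 2–3 at easting≈180855.8 (left) → 0 crossings.
Only Theta has an odd count, so the point is inside Theta.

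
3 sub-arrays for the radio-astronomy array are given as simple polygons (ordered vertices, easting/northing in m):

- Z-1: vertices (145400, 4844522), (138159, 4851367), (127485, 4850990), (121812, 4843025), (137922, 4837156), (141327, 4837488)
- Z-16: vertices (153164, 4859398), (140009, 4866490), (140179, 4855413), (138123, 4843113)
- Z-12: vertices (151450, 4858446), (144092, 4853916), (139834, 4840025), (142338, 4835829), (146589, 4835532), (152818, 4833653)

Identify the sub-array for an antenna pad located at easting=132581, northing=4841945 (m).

Cast a ray rightward from (132581, 4841945). For each polygon, the edges (by vertex number in listed order) whose endpoints lie on opposite sides of northing = 4841945, where each meets that height, and whether that is right or left of the point:
Z-1: 4–5 at easting≈124776.5 (left), 6–1 at easting≈143907.8 (right) → 1 crossing.
Z-16: no edge straddles that height → 0 crossings.
Z-12: 2–3 at easting≈140422.5 (right), 6–1 at easting≈152360.5 (right) → 2 crossings.
Only Z-1 has an odd count, so the point is inside Z-1.

Z-1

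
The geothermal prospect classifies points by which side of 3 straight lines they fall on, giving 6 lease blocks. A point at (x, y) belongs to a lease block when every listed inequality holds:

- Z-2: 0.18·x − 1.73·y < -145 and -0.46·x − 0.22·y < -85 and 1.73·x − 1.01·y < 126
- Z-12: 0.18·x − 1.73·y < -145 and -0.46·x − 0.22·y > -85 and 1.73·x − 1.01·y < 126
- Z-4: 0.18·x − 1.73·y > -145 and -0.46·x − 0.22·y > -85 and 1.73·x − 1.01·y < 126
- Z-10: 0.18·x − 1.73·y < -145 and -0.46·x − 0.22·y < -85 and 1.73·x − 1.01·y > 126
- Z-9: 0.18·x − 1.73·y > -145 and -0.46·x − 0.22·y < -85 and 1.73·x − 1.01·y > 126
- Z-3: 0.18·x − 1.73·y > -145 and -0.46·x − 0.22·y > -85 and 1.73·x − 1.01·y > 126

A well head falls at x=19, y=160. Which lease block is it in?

Z-12

0.18·19 − 1.73·160 = -273.380, which is < -145
-0.46·19 − 0.22·160 = -43.940, which is > -85
1.73·19 − 1.01·160 = -128.730, which is < 126
This sign pattern matches Z-12.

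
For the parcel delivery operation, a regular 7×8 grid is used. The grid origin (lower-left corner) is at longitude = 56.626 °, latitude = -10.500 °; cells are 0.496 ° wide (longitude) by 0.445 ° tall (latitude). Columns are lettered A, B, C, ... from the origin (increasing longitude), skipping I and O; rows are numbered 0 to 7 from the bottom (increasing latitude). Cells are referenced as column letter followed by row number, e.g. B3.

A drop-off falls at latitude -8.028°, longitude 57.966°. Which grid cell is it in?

Column index: ⌊(57.966 − 56.626) / 0.496⌋ = ⌊2.702⌋ = 2 → column C
Row offset from origin: ⌊(-8.028 − -10.500) / 0.445⌋ = ⌊5.555⌋ = 5 → row 5

C5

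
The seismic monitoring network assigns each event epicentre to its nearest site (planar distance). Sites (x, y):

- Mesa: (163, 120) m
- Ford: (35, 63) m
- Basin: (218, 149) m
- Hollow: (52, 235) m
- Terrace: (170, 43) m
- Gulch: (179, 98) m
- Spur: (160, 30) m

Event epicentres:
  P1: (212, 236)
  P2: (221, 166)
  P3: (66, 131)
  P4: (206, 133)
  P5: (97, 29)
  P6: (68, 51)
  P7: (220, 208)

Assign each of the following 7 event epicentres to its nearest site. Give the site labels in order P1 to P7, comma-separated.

Basin, Basin, Ford, Basin, Spur, Ford, Basin

P1 → Basin (d²=7605.00)
P2 → Basin (d²=298.00)
P3 → Ford (d²=5585.00)
P4 → Basin (d²=400.00)
P5 → Spur (d²=3970.00)
P6 → Ford (d²=1233.00)
P7 → Basin (d²=3485.00)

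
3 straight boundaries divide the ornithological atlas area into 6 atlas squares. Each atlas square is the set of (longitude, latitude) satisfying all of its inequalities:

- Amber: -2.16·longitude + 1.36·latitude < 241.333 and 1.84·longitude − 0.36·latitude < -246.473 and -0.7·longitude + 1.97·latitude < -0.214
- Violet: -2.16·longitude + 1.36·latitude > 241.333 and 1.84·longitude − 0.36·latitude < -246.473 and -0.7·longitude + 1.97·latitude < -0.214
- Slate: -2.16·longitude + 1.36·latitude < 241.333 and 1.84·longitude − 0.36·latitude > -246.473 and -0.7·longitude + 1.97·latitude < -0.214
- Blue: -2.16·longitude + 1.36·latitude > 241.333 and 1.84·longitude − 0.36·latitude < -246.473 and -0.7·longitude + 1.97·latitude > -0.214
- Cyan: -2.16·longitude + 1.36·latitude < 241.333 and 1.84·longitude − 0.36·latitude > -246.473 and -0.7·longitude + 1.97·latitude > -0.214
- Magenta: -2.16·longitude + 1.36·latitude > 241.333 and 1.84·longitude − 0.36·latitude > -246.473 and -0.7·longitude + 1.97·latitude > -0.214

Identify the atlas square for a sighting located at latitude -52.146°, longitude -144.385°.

-2.16·-144.385 + 1.36·-52.146 = 240.953, which is < 241.333
1.84·-144.385 − 0.36·-52.146 = -246.896, which is < -246.473
-0.7·-144.385 + 1.97·-52.146 = -1.658, which is < -0.214
This sign pattern matches Amber.

Amber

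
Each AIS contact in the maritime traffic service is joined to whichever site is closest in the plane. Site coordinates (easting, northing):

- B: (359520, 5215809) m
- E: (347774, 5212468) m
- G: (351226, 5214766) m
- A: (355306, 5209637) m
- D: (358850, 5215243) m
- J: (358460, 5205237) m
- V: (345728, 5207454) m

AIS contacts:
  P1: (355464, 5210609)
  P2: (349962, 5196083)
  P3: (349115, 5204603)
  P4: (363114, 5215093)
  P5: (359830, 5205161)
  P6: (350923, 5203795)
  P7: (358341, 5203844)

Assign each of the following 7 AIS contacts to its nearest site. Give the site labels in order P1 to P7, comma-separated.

A, V, V, B, J, V, J

P1 → A (d²=969748.00)
P2 → V (d²=147226397.00)
P3 → V (d²=19599970.00)
P4 → B (d²=13429492.00)
P5 → J (d²=1882676.00)
P6 → V (d²=40376306.00)
P7 → J (d²=1954610.00)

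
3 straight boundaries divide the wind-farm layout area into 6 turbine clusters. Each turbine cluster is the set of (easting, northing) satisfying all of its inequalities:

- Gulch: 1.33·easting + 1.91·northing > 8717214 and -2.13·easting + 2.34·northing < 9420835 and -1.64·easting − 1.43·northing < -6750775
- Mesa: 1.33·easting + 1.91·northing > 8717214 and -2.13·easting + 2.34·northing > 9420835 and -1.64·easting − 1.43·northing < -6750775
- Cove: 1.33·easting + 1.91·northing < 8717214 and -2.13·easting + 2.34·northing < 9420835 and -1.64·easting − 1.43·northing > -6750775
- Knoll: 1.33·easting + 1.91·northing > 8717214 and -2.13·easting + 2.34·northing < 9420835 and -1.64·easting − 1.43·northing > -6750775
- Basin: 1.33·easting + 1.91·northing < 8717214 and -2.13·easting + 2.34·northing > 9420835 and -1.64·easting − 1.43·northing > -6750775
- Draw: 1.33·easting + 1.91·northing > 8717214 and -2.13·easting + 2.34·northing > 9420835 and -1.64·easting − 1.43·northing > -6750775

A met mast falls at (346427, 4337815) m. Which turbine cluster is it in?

1.33·346427 + 1.91·4337815 = 8745974.560, which is > 8717214
-2.13·346427 + 2.34·4337815 = 9412597.590, which is < 9420835
-1.64·346427 − 1.43·4337815 = -6771215.730, which is < -6750775
This sign pattern matches Gulch.

Gulch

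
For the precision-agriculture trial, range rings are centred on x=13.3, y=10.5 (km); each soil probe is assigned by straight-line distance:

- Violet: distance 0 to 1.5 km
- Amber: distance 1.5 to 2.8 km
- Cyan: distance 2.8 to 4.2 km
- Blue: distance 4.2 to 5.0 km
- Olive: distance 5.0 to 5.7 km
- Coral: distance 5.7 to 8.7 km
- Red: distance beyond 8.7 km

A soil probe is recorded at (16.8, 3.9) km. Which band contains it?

Coral

Distance = √((16.8−13.3)² + (3.9−10.5)²) = √(12.250 + 43.560) = 7.471 km.
5.7 ≤ 7.471 < 8.7 → Coral.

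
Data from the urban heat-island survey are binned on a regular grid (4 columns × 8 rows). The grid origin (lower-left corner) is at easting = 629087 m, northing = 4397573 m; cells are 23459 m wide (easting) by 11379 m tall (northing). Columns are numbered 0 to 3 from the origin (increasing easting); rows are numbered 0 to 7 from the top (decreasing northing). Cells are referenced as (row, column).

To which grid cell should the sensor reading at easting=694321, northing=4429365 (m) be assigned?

(5, 2)

Column index: ⌊(694321 − 629087) / 23459⌋ = ⌊2.781⌋ = 2
Row offset from origin: ⌊(4429365 − 4397573) / 11379⌋ = ⌊2.794⌋ = 2 → row 5 (counted from top)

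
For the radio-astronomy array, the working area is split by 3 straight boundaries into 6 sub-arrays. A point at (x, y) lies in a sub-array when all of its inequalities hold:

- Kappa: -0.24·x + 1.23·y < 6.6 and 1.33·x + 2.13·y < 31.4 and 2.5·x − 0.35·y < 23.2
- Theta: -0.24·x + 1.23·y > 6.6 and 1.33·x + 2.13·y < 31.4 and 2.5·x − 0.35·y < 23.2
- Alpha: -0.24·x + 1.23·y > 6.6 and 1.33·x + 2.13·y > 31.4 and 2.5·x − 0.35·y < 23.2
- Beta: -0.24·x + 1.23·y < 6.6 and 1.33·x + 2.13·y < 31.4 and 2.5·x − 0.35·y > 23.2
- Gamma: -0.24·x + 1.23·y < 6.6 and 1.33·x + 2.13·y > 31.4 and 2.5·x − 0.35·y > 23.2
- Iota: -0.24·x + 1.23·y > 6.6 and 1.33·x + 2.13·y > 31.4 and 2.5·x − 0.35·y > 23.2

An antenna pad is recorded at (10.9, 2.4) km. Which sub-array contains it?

-0.24·10.9 + 1.23·2.4 = 0.336, which is < 6.6
1.33·10.9 + 2.13·2.4 = 19.609, which is < 31.4
2.5·10.9 − 0.35·2.4 = 26.410, which is > 23.2
This sign pattern matches Beta.

Beta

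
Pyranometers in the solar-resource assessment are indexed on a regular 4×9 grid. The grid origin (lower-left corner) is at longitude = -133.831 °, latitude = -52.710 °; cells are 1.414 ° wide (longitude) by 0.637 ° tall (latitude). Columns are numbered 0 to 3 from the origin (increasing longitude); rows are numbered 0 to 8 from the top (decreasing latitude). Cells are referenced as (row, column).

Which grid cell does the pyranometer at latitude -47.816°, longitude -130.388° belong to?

Column index: ⌊(-130.388 − -133.831) / 1.414⌋ = ⌊2.435⌋ = 2
Row offset from origin: ⌊(-47.816 − -52.710) / 0.637⌋ = ⌊7.683⌋ = 7 → row 1 (counted from top)

(1, 2)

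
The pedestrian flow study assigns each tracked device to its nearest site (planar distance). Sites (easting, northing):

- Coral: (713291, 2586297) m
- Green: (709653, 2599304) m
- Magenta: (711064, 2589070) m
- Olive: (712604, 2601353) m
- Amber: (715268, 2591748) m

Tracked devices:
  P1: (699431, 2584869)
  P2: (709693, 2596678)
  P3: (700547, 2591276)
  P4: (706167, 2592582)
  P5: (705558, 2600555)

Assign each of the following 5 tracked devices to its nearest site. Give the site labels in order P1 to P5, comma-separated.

Magenta, Green, Magenta, Magenta, Green

P1 → Magenta (d²=152975090.00)
P2 → Green (d²=6897476.00)
P3 → Magenta (d²=115473725.00)
P4 → Magenta (d²=36314753.00)
P5 → Green (d²=18334026.00)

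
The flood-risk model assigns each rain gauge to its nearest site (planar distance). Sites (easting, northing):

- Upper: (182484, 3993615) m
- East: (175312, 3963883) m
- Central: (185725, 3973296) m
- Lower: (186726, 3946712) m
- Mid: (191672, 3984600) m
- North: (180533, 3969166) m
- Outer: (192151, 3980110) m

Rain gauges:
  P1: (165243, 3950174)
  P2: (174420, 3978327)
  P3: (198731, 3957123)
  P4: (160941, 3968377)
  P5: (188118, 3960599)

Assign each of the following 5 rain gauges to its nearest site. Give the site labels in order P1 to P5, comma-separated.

East, North, Lower, East, North

P1 → East (d²=289321442.00)
P2 → North (d²=121292690.00)
P3 → Lower (d²=252508946.00)
P4 → East (d²=226721677.00)
P5 → North (d²=130925714.00)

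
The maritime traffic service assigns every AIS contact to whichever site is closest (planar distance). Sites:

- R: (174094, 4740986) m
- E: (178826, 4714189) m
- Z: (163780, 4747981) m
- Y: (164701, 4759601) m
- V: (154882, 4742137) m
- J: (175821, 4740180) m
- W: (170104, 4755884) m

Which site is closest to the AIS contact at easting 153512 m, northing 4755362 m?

Squared distances to each site:
R: 630288100.000; E: 2336014525.000; Z: 159910985.000; Y: 143162842.000; V: 176777525.000; J: 728184605.000; W: 275566948.000.
Minimum at Y.

Y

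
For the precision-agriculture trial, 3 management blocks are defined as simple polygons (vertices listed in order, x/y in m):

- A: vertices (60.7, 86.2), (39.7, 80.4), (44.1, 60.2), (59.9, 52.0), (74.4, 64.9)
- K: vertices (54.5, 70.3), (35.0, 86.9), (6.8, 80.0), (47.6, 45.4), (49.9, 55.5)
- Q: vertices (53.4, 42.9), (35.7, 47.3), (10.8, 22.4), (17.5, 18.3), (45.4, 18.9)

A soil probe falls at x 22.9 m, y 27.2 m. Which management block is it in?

Q

Cast a ray rightward from (22.9, 27.2). For each polygon, the edges (by vertex number in listed order) whose endpoints lie on opposite sides of y = 27.2, where each meets that height, and whether that is right or left of the point:
A: no edge straddles that height → 0 crossings.
K: no edge straddles that height → 0 crossings.
Q: 2–3 at x≈15.60 (left), 5–1 at x≈48.17 (right) → 1 crossing.
Only Q has an odd count, so the point is inside Q.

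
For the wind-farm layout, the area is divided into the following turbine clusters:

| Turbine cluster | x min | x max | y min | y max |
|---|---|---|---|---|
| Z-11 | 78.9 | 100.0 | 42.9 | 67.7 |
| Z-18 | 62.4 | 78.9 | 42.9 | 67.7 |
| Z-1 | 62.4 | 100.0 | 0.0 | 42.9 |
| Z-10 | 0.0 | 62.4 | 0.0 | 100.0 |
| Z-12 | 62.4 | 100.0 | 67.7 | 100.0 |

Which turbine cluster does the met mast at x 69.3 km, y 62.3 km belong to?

The point has x = 69.3 and y = 62.3.
Only Z-18 satisfies 62.4 ≤ x ≤ 78.9 and 42.9 ≤ y ≤ 67.7.

Z-18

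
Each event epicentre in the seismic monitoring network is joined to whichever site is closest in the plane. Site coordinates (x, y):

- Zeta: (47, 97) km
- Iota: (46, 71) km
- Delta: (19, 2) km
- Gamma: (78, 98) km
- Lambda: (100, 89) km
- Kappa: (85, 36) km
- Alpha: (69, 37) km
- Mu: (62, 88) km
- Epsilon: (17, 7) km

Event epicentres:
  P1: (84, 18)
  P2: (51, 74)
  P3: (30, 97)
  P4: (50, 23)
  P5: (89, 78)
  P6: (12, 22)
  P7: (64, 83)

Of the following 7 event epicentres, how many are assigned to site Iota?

1

P1 → Kappa
P2 → Iota
P3 → Zeta
P4 → Alpha
P5 → Lambda
P6 → Epsilon
P7 → Mu
1 of the 7 goes to Iota.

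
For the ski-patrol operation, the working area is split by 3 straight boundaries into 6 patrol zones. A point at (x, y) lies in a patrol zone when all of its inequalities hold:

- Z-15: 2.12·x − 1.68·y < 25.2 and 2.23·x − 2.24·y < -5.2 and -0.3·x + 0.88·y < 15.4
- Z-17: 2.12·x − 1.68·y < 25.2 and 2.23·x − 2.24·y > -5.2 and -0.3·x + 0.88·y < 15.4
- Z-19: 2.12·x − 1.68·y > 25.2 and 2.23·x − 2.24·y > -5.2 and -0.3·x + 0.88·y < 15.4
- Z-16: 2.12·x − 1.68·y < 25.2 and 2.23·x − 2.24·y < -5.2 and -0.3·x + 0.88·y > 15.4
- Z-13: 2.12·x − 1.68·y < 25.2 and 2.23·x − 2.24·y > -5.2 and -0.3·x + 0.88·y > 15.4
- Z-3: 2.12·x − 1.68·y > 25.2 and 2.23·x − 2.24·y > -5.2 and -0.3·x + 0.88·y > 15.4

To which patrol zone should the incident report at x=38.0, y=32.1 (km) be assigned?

Z-3

2.12·38.0 − 1.68·32.1 = 26.632, which is > 25.2
2.23·38.0 − 2.24·32.1 = 12.836, which is > -5.2
-0.3·38.0 + 0.88·32.1 = 16.848, which is > 15.4
This sign pattern matches Z-3.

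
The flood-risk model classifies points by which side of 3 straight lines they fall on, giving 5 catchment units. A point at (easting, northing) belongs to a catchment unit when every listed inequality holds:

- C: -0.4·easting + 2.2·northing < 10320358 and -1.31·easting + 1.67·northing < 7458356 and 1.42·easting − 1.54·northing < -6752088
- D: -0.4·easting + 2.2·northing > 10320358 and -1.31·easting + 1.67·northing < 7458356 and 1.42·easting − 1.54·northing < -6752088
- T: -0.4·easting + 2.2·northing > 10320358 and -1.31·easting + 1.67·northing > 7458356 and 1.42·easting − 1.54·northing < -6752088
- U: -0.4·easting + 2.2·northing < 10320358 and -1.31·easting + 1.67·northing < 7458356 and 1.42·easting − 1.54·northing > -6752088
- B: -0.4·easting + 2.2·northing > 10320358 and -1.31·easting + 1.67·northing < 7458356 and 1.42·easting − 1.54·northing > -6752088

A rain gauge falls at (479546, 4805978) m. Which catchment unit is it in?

B

-0.4·479546 + 2.2·4805978 = 10381333.200, which is > 10320358
-1.31·479546 + 1.67·4805978 = 7397778.000, which is < 7458356
1.42·479546 − 1.54·4805978 = -6720250.800, which is > -6752088
This sign pattern matches B.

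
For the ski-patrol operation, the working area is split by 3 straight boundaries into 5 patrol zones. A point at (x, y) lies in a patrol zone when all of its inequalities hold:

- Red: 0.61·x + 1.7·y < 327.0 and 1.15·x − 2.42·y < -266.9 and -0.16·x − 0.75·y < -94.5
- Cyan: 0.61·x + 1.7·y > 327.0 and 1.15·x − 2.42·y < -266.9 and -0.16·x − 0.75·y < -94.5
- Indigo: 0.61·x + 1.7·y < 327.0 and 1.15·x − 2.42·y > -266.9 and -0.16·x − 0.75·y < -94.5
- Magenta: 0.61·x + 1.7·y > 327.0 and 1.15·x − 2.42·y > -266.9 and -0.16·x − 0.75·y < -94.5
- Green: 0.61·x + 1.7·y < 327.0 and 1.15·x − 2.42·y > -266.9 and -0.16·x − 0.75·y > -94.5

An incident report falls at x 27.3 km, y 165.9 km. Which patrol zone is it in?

Red

0.61·27.3 + 1.7·165.9 = 298.683, which is < 327.0
1.15·27.3 − 2.42·165.9 = -370.083, which is < -266.9
-0.16·27.3 − 0.75·165.9 = -128.793, which is < -94.5
This sign pattern matches Red.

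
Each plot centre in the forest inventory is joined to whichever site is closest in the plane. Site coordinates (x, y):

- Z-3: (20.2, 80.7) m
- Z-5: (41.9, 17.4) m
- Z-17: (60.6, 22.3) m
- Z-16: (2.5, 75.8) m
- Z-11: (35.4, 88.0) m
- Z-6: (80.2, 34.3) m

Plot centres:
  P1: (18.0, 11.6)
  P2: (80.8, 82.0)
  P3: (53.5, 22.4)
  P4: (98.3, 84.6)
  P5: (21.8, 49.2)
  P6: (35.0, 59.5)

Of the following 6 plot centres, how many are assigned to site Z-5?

P1 → Z-5
P2 → Z-11
P3 → Z-17
P4 → Z-6
P5 → Z-3
P6 → Z-3
1 of the 6 goes to Z-5.

1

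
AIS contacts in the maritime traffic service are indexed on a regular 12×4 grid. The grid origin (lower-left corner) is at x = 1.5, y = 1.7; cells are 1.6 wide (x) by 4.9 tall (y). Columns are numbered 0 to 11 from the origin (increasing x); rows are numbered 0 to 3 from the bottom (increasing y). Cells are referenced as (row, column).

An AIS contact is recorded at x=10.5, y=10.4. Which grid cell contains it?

Column index: ⌊(10.5 − 1.5) / 1.6⌋ = ⌊5.625⌋ = 5
Row offset from origin: ⌊(10.4 − 1.7) / 4.9⌋ = ⌊1.776⌋ = 1 → row 1

(1, 5)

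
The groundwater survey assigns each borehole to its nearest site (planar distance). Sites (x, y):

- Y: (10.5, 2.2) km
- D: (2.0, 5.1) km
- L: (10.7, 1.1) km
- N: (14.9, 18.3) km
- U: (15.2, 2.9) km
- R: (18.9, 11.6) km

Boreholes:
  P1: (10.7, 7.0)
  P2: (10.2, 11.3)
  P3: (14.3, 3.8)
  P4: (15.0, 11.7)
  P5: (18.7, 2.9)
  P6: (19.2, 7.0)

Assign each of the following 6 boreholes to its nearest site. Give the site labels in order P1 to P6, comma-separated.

Y, N, U, R, U, R

P1 → Y (d²=23.08)
P2 → N (d²=71.09)
P3 → U (d²=1.62)
P4 → R (d²=15.22)
P5 → U (d²=12.25)
P6 → R (d²=21.25)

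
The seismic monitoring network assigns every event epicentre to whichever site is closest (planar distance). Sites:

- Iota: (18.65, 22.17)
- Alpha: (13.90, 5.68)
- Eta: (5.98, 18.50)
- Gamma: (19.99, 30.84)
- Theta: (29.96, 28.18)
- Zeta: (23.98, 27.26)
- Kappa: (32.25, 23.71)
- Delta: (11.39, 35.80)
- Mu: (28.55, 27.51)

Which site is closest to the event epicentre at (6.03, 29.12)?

Squared distances to each site:
Iota: 207.567; Alpha: 611.371; Eta: 112.787; Gamma: 197.840; Theta: 573.529; Zeta: 325.662; Kappa: 716.756; Delta: 73.352; Mu: 509.743.
Minimum at Delta.

Delta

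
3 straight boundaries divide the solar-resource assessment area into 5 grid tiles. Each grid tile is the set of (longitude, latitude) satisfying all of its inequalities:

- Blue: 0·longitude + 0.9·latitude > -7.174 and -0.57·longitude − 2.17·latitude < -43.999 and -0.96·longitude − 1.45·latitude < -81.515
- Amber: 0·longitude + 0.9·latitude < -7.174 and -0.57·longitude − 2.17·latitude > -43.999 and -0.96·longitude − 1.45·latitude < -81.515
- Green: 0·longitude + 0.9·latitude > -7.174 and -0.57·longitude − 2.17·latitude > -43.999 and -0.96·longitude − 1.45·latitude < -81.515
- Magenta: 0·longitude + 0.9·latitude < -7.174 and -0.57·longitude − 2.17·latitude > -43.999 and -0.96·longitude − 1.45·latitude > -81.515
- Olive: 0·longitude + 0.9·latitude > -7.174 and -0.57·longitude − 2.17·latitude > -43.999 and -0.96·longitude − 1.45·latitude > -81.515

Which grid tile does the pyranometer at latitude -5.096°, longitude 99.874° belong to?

Blue

0·99.874 + 0.9·-5.096 = -4.586, which is > -7.174
-0.57·99.874 − 2.17·-5.096 = -45.870, which is < -43.999
-0.96·99.874 − 1.45·-5.096 = -88.490, which is < -81.515
This sign pattern matches Blue.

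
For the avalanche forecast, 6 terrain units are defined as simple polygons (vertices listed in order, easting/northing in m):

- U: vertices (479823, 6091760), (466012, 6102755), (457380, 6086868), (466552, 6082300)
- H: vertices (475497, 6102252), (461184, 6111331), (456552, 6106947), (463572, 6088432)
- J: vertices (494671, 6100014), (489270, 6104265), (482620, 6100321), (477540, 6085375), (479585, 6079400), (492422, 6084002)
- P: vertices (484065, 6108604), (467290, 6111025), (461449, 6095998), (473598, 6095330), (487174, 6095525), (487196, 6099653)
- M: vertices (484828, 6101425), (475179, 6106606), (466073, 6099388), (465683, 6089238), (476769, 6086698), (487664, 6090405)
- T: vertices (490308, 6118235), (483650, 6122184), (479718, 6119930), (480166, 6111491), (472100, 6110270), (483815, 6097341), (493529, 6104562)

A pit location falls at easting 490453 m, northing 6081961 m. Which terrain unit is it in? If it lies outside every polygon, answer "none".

none

Cast a ray rightward from (490453, 6081961). For each polygon, the edges (by vertex number in listed order) whose endpoints lie on opposite sides of northing = 6081961, where each meets that height, and whether that is right or left of the point:
U: no edge straddles that height → 0 crossings.
H: no edge straddles that height → 0 crossings.
J: 4–5 at easting≈478708.5 (left), 5–6 at easting≈486728.8 (left) → 0 crossings.
P: no edge straddles that height → 0 crossings.
M: no edge straddles that height → 0 crossings.
T: no edge straddles that height → 0 crossings.
All counts are even, so the point lies outside every listed polygon.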